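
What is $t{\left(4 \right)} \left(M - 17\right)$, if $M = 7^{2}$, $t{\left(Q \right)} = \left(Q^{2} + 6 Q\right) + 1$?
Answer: $1312$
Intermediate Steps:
$t{\left(Q \right)} = 1 + Q^{2} + 6 Q$
$M = 49$
$t{\left(4 \right)} \left(M - 17\right) = \left(1 + 4^{2} + 6 \cdot 4\right) \left(49 - 17\right) = \left(1 + 16 + 24\right) 32 = 41 \cdot 32 = 1312$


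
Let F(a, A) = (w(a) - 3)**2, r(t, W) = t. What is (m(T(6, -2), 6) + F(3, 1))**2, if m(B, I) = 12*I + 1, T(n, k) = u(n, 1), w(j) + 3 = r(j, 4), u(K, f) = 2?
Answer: 6724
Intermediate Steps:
w(j) = -3 + j
T(n, k) = 2
m(B, I) = 1 + 12*I
F(a, A) = (-6 + a)**2 (F(a, A) = ((-3 + a) - 3)**2 = (-6 + a)**2)
(m(T(6, -2), 6) + F(3, 1))**2 = ((1 + 12*6) + (-6 + 3)**2)**2 = ((1 + 72) + (-3)**2)**2 = (73 + 9)**2 = 82**2 = 6724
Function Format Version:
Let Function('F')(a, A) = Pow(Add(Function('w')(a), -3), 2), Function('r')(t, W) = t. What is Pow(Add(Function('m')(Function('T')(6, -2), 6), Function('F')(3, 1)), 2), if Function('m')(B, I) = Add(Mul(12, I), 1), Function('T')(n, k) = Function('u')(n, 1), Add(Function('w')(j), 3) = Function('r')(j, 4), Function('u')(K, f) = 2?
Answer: 6724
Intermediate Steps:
Function('w')(j) = Add(-3, j)
Function('T')(n, k) = 2
Function('m')(B, I) = Add(1, Mul(12, I))
Function('F')(a, A) = Pow(Add(-6, a), 2) (Function('F')(a, A) = Pow(Add(Add(-3, a), -3), 2) = Pow(Add(-6, a), 2))
Pow(Add(Function('m')(Function('T')(6, -2), 6), Function('F')(3, 1)), 2) = Pow(Add(Add(1, Mul(12, 6)), Pow(Add(-6, 3), 2)), 2) = Pow(Add(Add(1, 72), Pow(-3, 2)), 2) = Pow(Add(73, 9), 2) = Pow(82, 2) = 6724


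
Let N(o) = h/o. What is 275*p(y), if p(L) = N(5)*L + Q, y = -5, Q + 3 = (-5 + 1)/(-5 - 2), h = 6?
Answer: -16225/7 ≈ -2317.9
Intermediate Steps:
N(o) = 6/o
Q = -17/7 (Q = -3 + (-5 + 1)/(-5 - 2) = -3 - 4/(-7) = -3 - 4*(-⅐) = -3 + 4/7 = -17/7 ≈ -2.4286)
p(L) = -17/7 + 6*L/5 (p(L) = (6/5)*L - 17/7 = (6*(⅕))*L - 17/7 = 6*L/5 - 17/7 = -17/7 + 6*L/5)
275*p(y) = 275*(-17/7 + (6/5)*(-5)) = 275*(-17/7 - 6) = 275*(-59/7) = -16225/7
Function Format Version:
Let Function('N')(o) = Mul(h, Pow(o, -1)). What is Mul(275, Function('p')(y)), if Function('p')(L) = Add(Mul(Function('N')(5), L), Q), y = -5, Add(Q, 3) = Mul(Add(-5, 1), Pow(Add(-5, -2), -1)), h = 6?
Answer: Rational(-16225, 7) ≈ -2317.9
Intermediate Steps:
Function('N')(o) = Mul(6, Pow(o, -1))
Q = Rational(-17, 7) (Q = Add(-3, Mul(Add(-5, 1), Pow(Add(-5, -2), -1))) = Add(-3, Mul(-4, Pow(-7, -1))) = Add(-3, Mul(-4, Rational(-1, 7))) = Add(-3, Rational(4, 7)) = Rational(-17, 7) ≈ -2.4286)
Function('p')(L) = Add(Rational(-17, 7), Mul(Rational(6, 5), L)) (Function('p')(L) = Add(Mul(Mul(6, Pow(5, -1)), L), Rational(-17, 7)) = Add(Mul(Mul(6, Rational(1, 5)), L), Rational(-17, 7)) = Add(Mul(Rational(6, 5), L), Rational(-17, 7)) = Add(Rational(-17, 7), Mul(Rational(6, 5), L)))
Mul(275, Function('p')(y)) = Mul(275, Add(Rational(-17, 7), Mul(Rational(6, 5), -5))) = Mul(275, Add(Rational(-17, 7), -6)) = Mul(275, Rational(-59, 7)) = Rational(-16225, 7)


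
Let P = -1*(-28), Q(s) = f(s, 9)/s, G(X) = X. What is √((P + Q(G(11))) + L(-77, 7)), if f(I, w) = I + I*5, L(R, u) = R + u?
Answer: 6*I ≈ 6.0*I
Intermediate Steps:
f(I, w) = 6*I (f(I, w) = I + 5*I = 6*I)
Q(s) = 6 (Q(s) = (6*s)/s = 6)
P = 28
√((P + Q(G(11))) + L(-77, 7)) = √((28 + 6) + (-77 + 7)) = √(34 - 70) = √(-36) = 6*I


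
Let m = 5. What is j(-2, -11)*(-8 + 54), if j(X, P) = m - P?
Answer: 736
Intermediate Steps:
j(X, P) = 5 - P
j(-2, -11)*(-8 + 54) = (5 - 1*(-11))*(-8 + 54) = (5 + 11)*46 = 16*46 = 736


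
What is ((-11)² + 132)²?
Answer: 64009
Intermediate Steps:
((-11)² + 132)² = (121 + 132)² = 253² = 64009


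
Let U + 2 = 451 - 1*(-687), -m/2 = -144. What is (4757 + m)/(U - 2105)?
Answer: -5045/969 ≈ -5.2064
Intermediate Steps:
m = 288 (m = -2*(-144) = 288)
U = 1136 (U = -2 + (451 - 1*(-687)) = -2 + (451 + 687) = -2 + 1138 = 1136)
(4757 + m)/(U - 2105) = (4757 + 288)/(1136 - 2105) = 5045/(-969) = 5045*(-1/969) = -5045/969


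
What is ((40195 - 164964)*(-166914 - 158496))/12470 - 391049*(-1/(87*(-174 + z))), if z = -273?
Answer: 5444588051782/1672227 ≈ 3.2559e+6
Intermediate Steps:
((40195 - 164964)*(-166914 - 158496))/12470 - 391049*(-1/(87*(-174 + z))) = ((40195 - 164964)*(-166914 - 158496))/12470 - 391049*(-1/(87*(-174 - 273))) = -124769*(-325410)*(1/12470) - 391049/((-447*(-87))) = 40601080290*(1/12470) - 391049/38889 = 4060108029/1247 - 391049*1/38889 = 4060108029/1247 - 391049/38889 = 5444588051782/1672227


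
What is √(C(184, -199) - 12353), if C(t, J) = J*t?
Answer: 3*I*√5441 ≈ 221.29*I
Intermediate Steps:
√(C(184, -199) - 12353) = √(-199*184 - 12353) = √(-36616 - 12353) = √(-48969) = 3*I*√5441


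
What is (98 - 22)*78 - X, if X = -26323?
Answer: 32251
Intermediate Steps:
(98 - 22)*78 - X = (98 - 22)*78 - 1*(-26323) = 76*78 + 26323 = 5928 + 26323 = 32251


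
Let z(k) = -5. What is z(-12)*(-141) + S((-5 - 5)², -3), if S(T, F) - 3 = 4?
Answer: 712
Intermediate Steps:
S(T, F) = 7 (S(T, F) = 3 + 4 = 7)
z(-12)*(-141) + S((-5 - 5)², -3) = -5*(-141) + 7 = 705 + 7 = 712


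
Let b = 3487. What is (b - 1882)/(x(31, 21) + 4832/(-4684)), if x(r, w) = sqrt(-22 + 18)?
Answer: -567595410/1736057 - 2200841805*I/3472114 ≈ -326.95 - 633.86*I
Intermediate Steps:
x(r, w) = 2*I (x(r, w) = sqrt(-4) = 2*I)
(b - 1882)/(x(31, 21) + 4832/(-4684)) = (3487 - 1882)/(2*I + 4832/(-4684)) = 1605/(2*I + 4832*(-1/4684)) = 1605/(2*I - 1208/1171) = 1605/(-1208/1171 + 2*I) = 1605*(1371241*(-1208/1171 - 2*I)/6944228) = 2200841805*(-1208/1171 - 2*I)/6944228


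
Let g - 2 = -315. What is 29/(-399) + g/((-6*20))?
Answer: 40469/15960 ≈ 2.5357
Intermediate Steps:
g = -313 (g = 2 - 315 = -313)
29/(-399) + g/((-6*20)) = 29/(-399) - 313/((-6*20)) = 29*(-1/399) - 313/(-120) = -29/399 - 313*(-1/120) = -29/399 + 313/120 = 40469/15960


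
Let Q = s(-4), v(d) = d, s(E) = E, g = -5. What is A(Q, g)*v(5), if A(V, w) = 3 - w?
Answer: 40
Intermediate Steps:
Q = -4
A(Q, g)*v(5) = (3 - 1*(-5))*5 = (3 + 5)*5 = 8*5 = 40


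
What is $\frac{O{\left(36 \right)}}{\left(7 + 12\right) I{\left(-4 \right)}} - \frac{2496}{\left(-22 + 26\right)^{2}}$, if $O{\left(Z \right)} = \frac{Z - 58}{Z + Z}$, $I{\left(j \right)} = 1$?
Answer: $- \frac{106715}{684} \approx -156.02$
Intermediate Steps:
$O{\left(Z \right)} = \frac{-58 + Z}{2 Z}$
$\frac{O{\left(36 \right)}}{\left(7 + 12\right) I{\left(-4 \right)}} - \frac{2496}{\left(-22 + 26\right)^{2}} = \frac{\frac{1}{2} \cdot \frac{1}{36} \left(-58 + 36\right)}{\left(7 + 12\right) 1} - \frac{2496}{\left(-22 + 26\right)^{2}} = \frac{\frac{1}{2} \cdot \frac{1}{36} \left(-22\right)}{19 \cdot 1} - \frac{2496}{4^{2}} = - \frac{11}{36 \cdot 19} - \frac{2496}{16} = \left(- \frac{11}{36}\right) \frac{1}{19} - 156 = - \frac{11}{684} - 156 = - \frac{106715}{684}$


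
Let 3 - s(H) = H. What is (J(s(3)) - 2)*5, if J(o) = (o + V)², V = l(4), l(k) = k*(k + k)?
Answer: 5110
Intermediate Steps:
s(H) = 3 - H
l(k) = 2*k² (l(k) = k*(2*k) = 2*k²)
V = 32 (V = 2*4² = 2*16 = 32)
J(o) = (32 + o)² (J(o) = (o + 32)² = (32 + o)²)
(J(s(3)) - 2)*5 = ((32 + (3 - 1*3))² - 2)*5 = ((32 + (3 - 3))² - 2)*5 = ((32 + 0)² - 2)*5 = (32² - 2)*5 = (1024 - 2)*5 = 1022*5 = 5110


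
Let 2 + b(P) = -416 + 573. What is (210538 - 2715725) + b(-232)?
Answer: -2505032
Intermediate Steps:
b(P) = 155 (b(P) = -2 + (-416 + 573) = -2 + 157 = 155)
(210538 - 2715725) + b(-232) = (210538 - 2715725) + 155 = -2505187 + 155 = -2505032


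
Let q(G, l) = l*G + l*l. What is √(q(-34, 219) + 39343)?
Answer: √79858 ≈ 282.59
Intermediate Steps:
q(G, l) = l² + G*l (q(G, l) = G*l + l² = l² + G*l)
√(q(-34, 219) + 39343) = √(219*(-34 + 219) + 39343) = √(219*185 + 39343) = √(40515 + 39343) = √79858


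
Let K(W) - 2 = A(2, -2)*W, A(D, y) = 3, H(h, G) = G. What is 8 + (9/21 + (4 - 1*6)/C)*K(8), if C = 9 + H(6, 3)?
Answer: 311/21 ≈ 14.810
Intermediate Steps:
C = 12 (C = 9 + 3 = 12)
K(W) = 2 + 3*W
8 + (9/21 + (4 - 1*6)/C)*K(8) = 8 + (9/21 + (4 - 1*6)/12)*(2 + 3*8) = 8 + (9*(1/21) + (4 - 6)*(1/12))*(2 + 24) = 8 + (3/7 - 2*1/12)*26 = 8 + (3/7 - 1/6)*26 = 8 + (11/42)*26 = 8 + 143/21 = 311/21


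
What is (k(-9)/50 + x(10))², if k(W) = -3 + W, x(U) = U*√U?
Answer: 625036/625 - 24*√10/5 ≈ 984.88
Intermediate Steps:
x(U) = U^(3/2)
(k(-9)/50 + x(10))² = ((-3 - 9)/50 + 10^(3/2))² = (-12*1/50 + 10*√10)² = (-6/25 + 10*√10)²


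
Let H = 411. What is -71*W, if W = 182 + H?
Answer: -42103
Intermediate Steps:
W = 593 (W = 182 + 411 = 593)
-71*W = -71*593 = -42103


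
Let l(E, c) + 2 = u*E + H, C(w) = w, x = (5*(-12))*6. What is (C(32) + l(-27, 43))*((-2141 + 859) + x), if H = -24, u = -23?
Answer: -1029534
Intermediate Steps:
x = -360 (x = -60*6 = -360)
l(E, c) = -26 - 23*E (l(E, c) = -2 + (-23*E - 24) = -2 + (-24 - 23*E) = -26 - 23*E)
(C(32) + l(-27, 43))*((-2141 + 859) + x) = (32 + (-26 - 23*(-27)))*((-2141 + 859) - 360) = (32 + (-26 + 621))*(-1282 - 360) = (32 + 595)*(-1642) = 627*(-1642) = -1029534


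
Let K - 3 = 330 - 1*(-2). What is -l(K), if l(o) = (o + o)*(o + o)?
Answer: -448900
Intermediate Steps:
K = 335 (K = 3 + (330 - 1*(-2)) = 3 + (330 + 2) = 3 + 332 = 335)
l(o) = 4*o² (l(o) = (2*o)*(2*o) = 4*o²)
-l(K) = -4*335² = -4*112225 = -1*448900 = -448900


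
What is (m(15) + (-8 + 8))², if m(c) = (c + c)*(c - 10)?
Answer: 22500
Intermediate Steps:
m(c) = 2*c*(-10 + c) (m(c) = (2*c)*(-10 + c) = 2*c*(-10 + c))
(m(15) + (-8 + 8))² = (2*15*(-10 + 15) + (-8 + 8))² = (2*15*5 + (-1*8 + 8))² = (150 + (-8 + 8))² = (150 + 0)² = 150² = 22500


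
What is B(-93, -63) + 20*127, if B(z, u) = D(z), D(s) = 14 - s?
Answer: 2647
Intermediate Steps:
B(z, u) = 14 - z
B(-93, -63) + 20*127 = (14 - 1*(-93)) + 20*127 = (14 + 93) + 2540 = 107 + 2540 = 2647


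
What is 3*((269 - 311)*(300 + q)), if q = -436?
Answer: 17136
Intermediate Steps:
3*((269 - 311)*(300 + q)) = 3*((269 - 311)*(300 - 436)) = 3*(-42*(-136)) = 3*5712 = 17136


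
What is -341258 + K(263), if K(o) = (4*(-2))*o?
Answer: -343362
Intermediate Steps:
K(o) = -8*o
-341258 + K(263) = -341258 - 8*263 = -341258 - 2104 = -343362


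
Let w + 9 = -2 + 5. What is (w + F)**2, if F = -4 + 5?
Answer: 25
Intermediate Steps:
w = -6 (w = -9 + (-2 + 5) = -9 + 3 = -6)
F = 1
(w + F)**2 = (-6 + 1)**2 = (-5)**2 = 25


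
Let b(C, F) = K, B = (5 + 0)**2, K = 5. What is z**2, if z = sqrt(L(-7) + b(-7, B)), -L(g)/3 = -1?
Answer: 8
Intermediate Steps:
L(g) = 3 (L(g) = -3*(-1) = 3)
B = 25 (B = 5**2 = 25)
b(C, F) = 5
z = 2*sqrt(2) (z = sqrt(3 + 5) = sqrt(8) = 2*sqrt(2) ≈ 2.8284)
z**2 = (2*sqrt(2))**2 = 8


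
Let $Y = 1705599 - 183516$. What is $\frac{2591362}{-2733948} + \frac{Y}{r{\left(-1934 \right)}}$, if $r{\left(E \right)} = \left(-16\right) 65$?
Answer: $- \frac{1040997697541}{710826480} \approx -1464.5$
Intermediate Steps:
$r{\left(E \right)} = -1040$
$Y = 1522083$
$\frac{2591362}{-2733948} + \frac{Y}{r{\left(-1934 \right)}} = \frac{2591362}{-2733948} + \frac{1522083}{-1040} = 2591362 \left(- \frac{1}{2733948}\right) + 1522083 \left(- \frac{1}{1040}\right) = - \frac{1295681}{1366974} - \frac{1522083}{1040} = - \frac{1040997697541}{710826480}$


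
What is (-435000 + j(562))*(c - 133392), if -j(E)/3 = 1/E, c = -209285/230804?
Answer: 7526648686627759359/129711848 ≈ 5.8026e+10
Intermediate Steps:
c = -209285/230804 (c = -209285*1/230804 = -209285/230804 ≈ -0.90676)
j(E) = -3/E
(-435000 + j(562))*(c - 133392) = (-435000 - 3/562)*(-209285/230804 - 133392) = (-435000 - 3*1/562)*(-30787616453/230804) = (-435000 - 3/562)*(-30787616453/230804) = -244470003/562*(-30787616453/230804) = 7526648686627759359/129711848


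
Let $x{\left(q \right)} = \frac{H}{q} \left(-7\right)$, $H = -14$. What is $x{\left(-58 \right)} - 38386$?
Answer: $- \frac{1113243}{29} \approx -38388.0$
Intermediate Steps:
$x{\left(q \right)} = \frac{98}{q}$ ($x{\left(q \right)} = - \frac{14}{q} \left(-7\right) = \frac{98}{q}$)
$x{\left(-58 \right)} - 38386 = \frac{98}{-58} - 38386 = 98 \left(- \frac{1}{58}\right) - 38386 = - \frac{49}{29} - 38386 = - \frac{1113243}{29}$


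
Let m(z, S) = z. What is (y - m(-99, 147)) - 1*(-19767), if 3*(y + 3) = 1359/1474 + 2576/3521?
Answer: 44181821567/2224266 ≈ 19864.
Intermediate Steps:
y = -5446789/2224266 (y = -3 + (1359/1474 + 2576/3521)/3 = -3 + (1359*(1/1474) + 2576*(1/3521))/3 = -3 + (1359/1474 + 368/503)/3 = -3 + (⅓)*(1226009/741422) = -3 + 1226009/2224266 = -5446789/2224266 ≈ -2.4488)
(y - m(-99, 147)) - 1*(-19767) = (-5446789/2224266 - 1*(-99)) - 1*(-19767) = (-5446789/2224266 + 99) + 19767 = 214755545/2224266 + 19767 = 44181821567/2224266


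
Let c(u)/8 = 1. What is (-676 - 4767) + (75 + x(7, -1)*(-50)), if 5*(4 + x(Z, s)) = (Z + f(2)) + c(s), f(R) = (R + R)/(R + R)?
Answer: -5328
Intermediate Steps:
c(u) = 8 (c(u) = 8*1 = 8)
f(R) = 1 (f(R) = (2*R)/((2*R)) = (2*R)*(1/(2*R)) = 1)
x(Z, s) = -11/5 + Z/5 (x(Z, s) = -4 + ((Z + 1) + 8)/5 = -4 + ((1 + Z) + 8)/5 = -4 + (9 + Z)/5 = -4 + (9/5 + Z/5) = -11/5 + Z/5)
(-676 - 4767) + (75 + x(7, -1)*(-50)) = (-676 - 4767) + (75 + (-11/5 + (1/5)*7)*(-50)) = -5443 + (75 + (-11/5 + 7/5)*(-50)) = -5443 + (75 - 4/5*(-50)) = -5443 + (75 + 40) = -5443 + 115 = -5328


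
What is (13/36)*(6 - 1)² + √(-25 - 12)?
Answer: 325/36 + I*√37 ≈ 9.0278 + 6.0828*I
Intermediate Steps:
(13/36)*(6 - 1)² + √(-25 - 12) = (13*(1/36))*5² + √(-37) = (13/36)*25 + I*√37 = 325/36 + I*√37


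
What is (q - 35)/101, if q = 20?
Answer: -15/101 ≈ -0.14851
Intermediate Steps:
(q - 35)/101 = (20 - 35)/101 = -15*1/101 = -15/101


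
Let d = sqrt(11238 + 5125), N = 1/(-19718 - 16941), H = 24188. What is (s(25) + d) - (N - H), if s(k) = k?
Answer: 887624368/36659 + sqrt(16363) ≈ 24341.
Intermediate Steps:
N = -1/36659 (N = 1/(-36659) = -1/36659 ≈ -2.7278e-5)
d = sqrt(16363) ≈ 127.92
(s(25) + d) - (N - H) = (25 + sqrt(16363)) - (-1/36659 - 1*24188) = (25 + sqrt(16363)) - (-1/36659 - 24188) = (25 + sqrt(16363)) - 1*(-886707893/36659) = (25 + sqrt(16363)) + 886707893/36659 = 887624368/36659 + sqrt(16363)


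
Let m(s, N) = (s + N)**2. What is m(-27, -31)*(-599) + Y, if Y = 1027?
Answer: -2014009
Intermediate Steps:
m(s, N) = (N + s)**2
m(-27, -31)*(-599) + Y = (-31 - 27)**2*(-599) + 1027 = (-58)**2*(-599) + 1027 = 3364*(-599) + 1027 = -2015036 + 1027 = -2014009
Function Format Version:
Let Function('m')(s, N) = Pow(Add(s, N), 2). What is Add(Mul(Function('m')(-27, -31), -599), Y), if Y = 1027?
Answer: -2014009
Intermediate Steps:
Function('m')(s, N) = Pow(Add(N, s), 2)
Add(Mul(Function('m')(-27, -31), -599), Y) = Add(Mul(Pow(Add(-31, -27), 2), -599), 1027) = Add(Mul(Pow(-58, 2), -599), 1027) = Add(Mul(3364, -599), 1027) = Add(-2015036, 1027) = -2014009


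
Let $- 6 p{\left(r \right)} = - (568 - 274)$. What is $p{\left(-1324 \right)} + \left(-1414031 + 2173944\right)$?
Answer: $759962$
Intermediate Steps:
$p{\left(r \right)} = 49$ ($p{\left(r \right)} = - \frac{\left(-1\right) \left(568 - 274\right)}{6} = - \frac{\left(-1\right) 294}{6} = \left(- \frac{1}{6}\right) \left(-294\right) = 49$)
$p{\left(-1324 \right)} + \left(-1414031 + 2173944\right) = 49 + \left(-1414031 + 2173944\right) = 49 + 759913 = 759962$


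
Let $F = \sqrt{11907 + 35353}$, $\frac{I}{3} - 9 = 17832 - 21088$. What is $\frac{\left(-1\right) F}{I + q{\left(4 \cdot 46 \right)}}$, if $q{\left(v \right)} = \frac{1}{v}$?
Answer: $\frac{368 \sqrt{11815}}{1792343} \approx 0.022317$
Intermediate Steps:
$I = -9741$ ($I = 27 + 3 \left(17832 - 21088\right) = 27 + 3 \left(-3256\right) = 27 - 9768 = -9741$)
$F = 2 \sqrt{11815}$ ($F = \sqrt{47260} = 2 \sqrt{11815} \approx 217.39$)
$\frac{\left(-1\right) F}{I + q{\left(4 \cdot 46 \right)}} = \frac{\left(-1\right) 2 \sqrt{11815}}{-9741 + \frac{1}{4 \cdot 46}} = \frac{\left(-2\right) \sqrt{11815}}{-9741 + \frac{1}{184}} = \frac{\left(-2\right) \sqrt{11815}}{- \frac{1792343}{184}} = - 2 \sqrt{11815} \left(- \frac{184}{1792343}\right) = \frac{368 \sqrt{11815}}{1792343}$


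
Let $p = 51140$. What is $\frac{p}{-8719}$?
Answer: $- \frac{51140}{8719} \approx -5.8653$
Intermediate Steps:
$\frac{p}{-8719} = \frac{51140}{-8719} = 51140 \left(- \frac{1}{8719}\right) = - \frac{51140}{8719}$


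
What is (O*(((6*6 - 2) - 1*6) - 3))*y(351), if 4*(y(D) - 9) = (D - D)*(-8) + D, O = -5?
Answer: -48375/4 ≈ -12094.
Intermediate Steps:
y(D) = 9 + D/4 (y(D) = 9 + ((D - D)*(-8) + D)/4 = 9 + (0*(-8) + D)/4 = 9 + (0 + D)/4 = 9 + D/4)
(O*(((6*6 - 2) - 1*6) - 3))*y(351) = (-5*(((6*6 - 2) - 1*6) - 3))*(9 + (1/4)*351) = (-5*(((36 - 2) - 6) - 3))*(9 + 351/4) = -5*((34 - 6) - 3)*(387/4) = -5*(28 - 3)*(387/4) = -5*25*(387/4) = -125*387/4 = -48375/4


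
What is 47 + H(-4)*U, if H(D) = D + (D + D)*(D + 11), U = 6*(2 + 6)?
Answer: -2833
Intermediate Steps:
U = 48 (U = 6*8 = 48)
H(D) = D + 2*D*(11 + D) (H(D) = D + (2*D)*(11 + D) = D + 2*D*(11 + D))
47 + H(-4)*U = 47 - 4*(23 + 2*(-4))*48 = 47 - 4*(23 - 8)*48 = 47 - 4*15*48 = 47 - 60*48 = 47 - 2880 = -2833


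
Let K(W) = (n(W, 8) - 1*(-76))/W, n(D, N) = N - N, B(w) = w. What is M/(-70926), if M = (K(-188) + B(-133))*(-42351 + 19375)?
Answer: -24009920/555587 ≈ -43.215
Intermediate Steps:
n(D, N) = 0
K(W) = 76/W (K(W) = (0 - 1*(-76))/W = (0 + 76)/W = 76/W)
M = 144059520/47 (M = (76/(-188) - 133)*(-42351 + 19375) = (76*(-1/188) - 133)*(-22976) = (-19/47 - 133)*(-22976) = -6270/47*(-22976) = 144059520/47 ≈ 3.0651e+6)
M/(-70926) = (144059520/47)/(-70926) = (144059520/47)*(-1/70926) = -24009920/555587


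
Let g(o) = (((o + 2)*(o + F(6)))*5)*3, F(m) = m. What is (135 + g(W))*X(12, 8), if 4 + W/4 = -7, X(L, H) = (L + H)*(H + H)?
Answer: 7704000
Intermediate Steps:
X(L, H) = 2*H*(H + L) (X(L, H) = (H + L)*(2*H) = 2*H*(H + L))
W = -44 (W = -16 + 4*(-7) = -16 - 28 = -44)
g(o) = 15*(2 + o)*(6 + o) (g(o) = (((o + 2)*(o + 6))*5)*3 = (((2 + o)*(6 + o))*5)*3 = (5*(2 + o)*(6 + o))*3 = 15*(2 + o)*(6 + o))
(135 + g(W))*X(12, 8) = (135 + (180 + 15*(-44)² + 120*(-44)))*(2*8*(8 + 12)) = (135 + (180 + 15*1936 - 5280))*(2*8*20) = (135 + (180 + 29040 - 5280))*320 = (135 + 23940)*320 = 24075*320 = 7704000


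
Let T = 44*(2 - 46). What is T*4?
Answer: -7744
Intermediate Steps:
T = -1936 (T = 44*(-44) = -1936)
T*4 = -1936*4 = -7744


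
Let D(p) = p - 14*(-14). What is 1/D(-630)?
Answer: -1/434 ≈ -0.0023041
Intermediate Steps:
D(p) = 196 + p (D(p) = p + 196 = 196 + p)
1/D(-630) = 1/(196 - 630) = 1/(-434) = -1/434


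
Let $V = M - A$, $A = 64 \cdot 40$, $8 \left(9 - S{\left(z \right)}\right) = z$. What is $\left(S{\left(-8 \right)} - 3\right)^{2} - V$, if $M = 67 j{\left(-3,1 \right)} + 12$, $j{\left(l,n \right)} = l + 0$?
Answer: $2798$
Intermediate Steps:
$S{\left(z \right)} = 9 - \frac{z}{8}$
$j{\left(l,n \right)} = l$
$M = -189$ ($M = 67 \left(-3\right) + 12 = -201 + 12 = -189$)
$A = 2560$
$V = -2749$ ($V = -189 - 2560 = -2749$)
$\left(S{\left(-8 \right)} - 3\right)^{2} - V = \left(\left(9 - -1\right) - 3\right)^{2} - -2749 = \left(\left(9 + 1\right) - 3\right)^{2} + 2749 = \left(10 - 3\right)^{2} + 2749 = 7^{2} + 2749 = 49 + 2749 = 2798$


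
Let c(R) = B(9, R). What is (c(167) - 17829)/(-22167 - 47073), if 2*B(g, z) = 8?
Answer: 3565/13848 ≈ 0.25744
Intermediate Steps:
B(g, z) = 4 (B(g, z) = (½)*8 = 4)
c(R) = 4
(c(167) - 17829)/(-22167 - 47073) = (4 - 17829)/(-22167 - 47073) = -17825/(-69240) = -17825*(-1/69240) = 3565/13848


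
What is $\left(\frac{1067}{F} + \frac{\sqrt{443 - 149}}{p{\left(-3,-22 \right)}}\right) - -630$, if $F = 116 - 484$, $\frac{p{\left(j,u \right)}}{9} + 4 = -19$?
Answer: $\frac{230773}{368} - \frac{7 \sqrt{6}}{207} \approx 627.02$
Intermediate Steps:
$p{\left(j,u \right)} = -207$ ($p{\left(j,u \right)} = -36 + 9 \left(-19\right) = -36 - 171 = -207$)
$F = -368$ ($F = 116 - 484 = -368$)
$\left(\frac{1067}{F} + \frac{\sqrt{443 - 149}}{p{\left(-3,-22 \right)}}\right) - -630 = \left(\frac{1067}{-368} + \frac{\sqrt{443 - 149}}{-207}\right) - -630 = \left(1067 \left(- \frac{1}{368}\right) + \sqrt{294} \left(- \frac{1}{207}\right)\right) + 630 = \left(- \frac{1067}{368} + 7 \sqrt{6} \left(- \frac{1}{207}\right)\right) + 630 = \left(- \frac{1067}{368} - \frac{7 \sqrt{6}}{207}\right) + 630 = \frac{230773}{368} - \frac{7 \sqrt{6}}{207}$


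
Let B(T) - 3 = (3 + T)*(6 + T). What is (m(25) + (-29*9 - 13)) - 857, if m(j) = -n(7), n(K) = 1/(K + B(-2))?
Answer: -15835/14 ≈ -1131.1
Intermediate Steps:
B(T) = 3 + (3 + T)*(6 + T)
n(K) = 1/(7 + K) (n(K) = 1/(K + (21 + (-2)² + 9*(-2))) = 1/(K + (21 + 4 - 18)) = 1/(K + 7) = 1/(7 + K))
m(j) = -1/14 (m(j) = -1/(7 + 7) = -1/14)
(m(25) + (-29*9 - 13)) - 857 = (-1/14 + (-29*9 - 13)) - 857 = (-1/14 + (-261 - 13)) - 857 = (-1/14 - 274) - 857 = -3837/14 - 857 = -15835/14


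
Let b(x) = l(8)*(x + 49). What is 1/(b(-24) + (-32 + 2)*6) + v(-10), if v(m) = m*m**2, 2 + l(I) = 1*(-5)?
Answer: -355001/355 ≈ -1000.0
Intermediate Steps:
l(I) = -7 (l(I) = -2 + 1*(-5) = -2 - 5 = -7)
v(m) = m**3
b(x) = -343 - 7*x (b(x) = -7*(x + 49) = -7*(49 + x) = -343 - 7*x)
1/(b(-24) + (-32 + 2)*6) + v(-10) = 1/((-343 - 7*(-24)) + (-32 + 2)*6) + (-10)**3 = 1/((-343 + 168) - 30*6) - 1000 = 1/(-175 - 180) - 1000 = 1/(-355) - 1000 = -1/355 - 1000 = -355001/355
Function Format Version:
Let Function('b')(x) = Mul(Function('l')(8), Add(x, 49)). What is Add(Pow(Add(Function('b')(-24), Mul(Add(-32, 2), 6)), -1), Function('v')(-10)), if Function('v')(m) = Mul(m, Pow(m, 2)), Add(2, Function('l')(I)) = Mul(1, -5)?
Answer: Rational(-355001, 355) ≈ -1000.0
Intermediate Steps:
Function('l')(I) = -7 (Function('l')(I) = Add(-2, Mul(1, -5)) = Add(-2, -5) = -7)
Function('v')(m) = Pow(m, 3)
Function('b')(x) = Add(-343, Mul(-7, x)) (Function('b')(x) = Mul(-7, Add(x, 49)) = Mul(-7, Add(49, x)) = Add(-343, Mul(-7, x)))
Add(Pow(Add(Function('b')(-24), Mul(Add(-32, 2), 6)), -1), Function('v')(-10)) = Add(Pow(Add(Add(-343, Mul(-7, -24)), Mul(Add(-32, 2), 6)), -1), Pow(-10, 3)) = Add(Pow(Add(Add(-343, 168), Mul(-30, 6)), -1), -1000) = Add(Pow(Add(-175, -180), -1), -1000) = Add(Pow(-355, -1), -1000) = Add(Rational(-1, 355), -1000) = Rational(-355001, 355)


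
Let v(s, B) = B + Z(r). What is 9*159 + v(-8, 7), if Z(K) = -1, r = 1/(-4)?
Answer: 1437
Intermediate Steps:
r = -1/4 ≈ -0.25000
v(s, B) = -1 + B (v(s, B) = B - 1 = -1 + B)
9*159 + v(-8, 7) = 9*159 + (-1 + 7) = 1431 + 6 = 1437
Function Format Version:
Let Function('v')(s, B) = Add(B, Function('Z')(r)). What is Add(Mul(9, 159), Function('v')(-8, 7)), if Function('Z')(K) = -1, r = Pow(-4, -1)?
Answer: 1437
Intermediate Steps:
r = Rational(-1, 4) ≈ -0.25000
Function('v')(s, B) = Add(-1, B) (Function('v')(s, B) = Add(B, -1) = Add(-1, B))
Add(Mul(9, 159), Function('v')(-8, 7)) = Add(Mul(9, 159), Add(-1, 7)) = Add(1431, 6) = 1437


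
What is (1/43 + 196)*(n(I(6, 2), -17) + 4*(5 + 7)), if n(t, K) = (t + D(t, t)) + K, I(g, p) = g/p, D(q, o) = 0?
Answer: 286586/43 ≈ 6664.8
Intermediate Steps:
n(t, K) = K + t (n(t, K) = (t + 0) + K = t + K = K + t)
(1/43 + 196)*(n(I(6, 2), -17) + 4*(5 + 7)) = (1/43 + 196)*((-17 + 6/2) + 4*(5 + 7)) = (1/43 + 196)*((-17 + 6*(½)) + 4*12) = 8429*((-17 + 3) + 48)/43 = 8429*(-14 + 48)/43 = (8429/43)*34 = 286586/43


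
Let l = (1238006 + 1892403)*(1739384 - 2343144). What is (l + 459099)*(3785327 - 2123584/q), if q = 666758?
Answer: -2385099995755011332090481/333379 ≈ -7.1543e+18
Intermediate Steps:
l = -1890015737840 (l = 3130409*(-603760) = -1890015737840)
(l + 459099)*(3785327 - 2123584/q) = (-1890015737840 + 459099)*(3785327 - 2123584/666758) = -1890015278741*(3785327 - 2123584*1/666758) = -1890015278741*(3785327 - 1061792/333379) = -1890015278741*1261947468141/333379 = -2385099995755011332090481/333379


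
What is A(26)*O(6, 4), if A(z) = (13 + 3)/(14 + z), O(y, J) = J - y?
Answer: -⅘ ≈ -0.80000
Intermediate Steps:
A(z) = 16/(14 + z)
A(26)*O(6, 4) = (16/(14 + 26))*(4 - 1*6) = (16/40)*(4 - 6) = (16*(1/40))*(-2) = (⅖)*(-2) = -⅘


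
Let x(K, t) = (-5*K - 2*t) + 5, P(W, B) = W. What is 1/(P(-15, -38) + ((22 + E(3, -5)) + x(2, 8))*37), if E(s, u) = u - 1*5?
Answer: -1/348 ≈ -0.0028736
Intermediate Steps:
E(s, u) = -5 + u (E(s, u) = u - 5 = -5 + u)
x(K, t) = 5 - 5*K - 2*t
1/(P(-15, -38) + ((22 + E(3, -5)) + x(2, 8))*37) = 1/(-15 + ((22 + (-5 - 5)) + (5 - 5*2 - 2*8))*37) = 1/(-15 + ((22 - 10) + (5 - 10 - 16))*37) = 1/(-15 + (12 - 21)*37) = 1/(-15 - 9*37) = 1/(-15 - 333) = 1/(-348) = -1/348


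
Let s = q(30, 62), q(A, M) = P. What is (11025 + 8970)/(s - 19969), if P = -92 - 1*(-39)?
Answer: -6665/6674 ≈ -0.99865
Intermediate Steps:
P = -53 (P = -92 + 39 = -53)
q(A, M) = -53
s = -53
(11025 + 8970)/(s - 19969) = (11025 + 8970)/(-53 - 19969) = 19995/(-20022) = 19995*(-1/20022) = -6665/6674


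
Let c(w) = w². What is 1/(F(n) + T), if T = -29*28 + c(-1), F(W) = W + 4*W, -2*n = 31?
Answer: -2/1777 ≈ -0.0011255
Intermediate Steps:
n = -31/2 (n = -½*31 = -31/2 ≈ -15.500)
F(W) = 5*W
T = -811 (T = -29*28 + (-1)² = -812 + 1 = -811)
1/(F(n) + T) = 1/(5*(-31/2) - 811) = 1/(-155/2 - 811) = 1/(-1777/2) = -2/1777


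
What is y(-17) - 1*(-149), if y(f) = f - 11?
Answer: 121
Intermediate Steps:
y(f) = -11 + f
y(-17) - 1*(-149) = (-11 - 17) - 1*(-149) = -28 + 149 = 121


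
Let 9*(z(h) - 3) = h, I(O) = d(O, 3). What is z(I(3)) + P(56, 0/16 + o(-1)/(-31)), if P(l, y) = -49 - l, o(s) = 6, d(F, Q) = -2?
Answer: -920/9 ≈ -102.22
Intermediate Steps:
I(O) = -2
z(h) = 3 + h/9
z(I(3)) + P(56, 0/16 + o(-1)/(-31)) = (3 + (1/9)*(-2)) + (-49 - 1*56) = (3 - 2/9) + (-49 - 56) = 25/9 - 105 = -920/9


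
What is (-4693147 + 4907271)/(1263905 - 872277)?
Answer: 53531/97907 ≈ 0.54675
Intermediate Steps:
(-4693147 + 4907271)/(1263905 - 872277) = 214124/391628 = 214124*(1/391628) = 53531/97907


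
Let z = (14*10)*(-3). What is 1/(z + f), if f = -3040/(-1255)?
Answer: -251/104812 ≈ -0.0023948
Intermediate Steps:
f = 608/251 (f = -3040*(-1/1255) = 608/251 ≈ 2.4223)
z = -420 (z = 140*(-3) = -420)
1/(z + f) = 1/(-420 + 608/251) = 1/(-104812/251) = -251/104812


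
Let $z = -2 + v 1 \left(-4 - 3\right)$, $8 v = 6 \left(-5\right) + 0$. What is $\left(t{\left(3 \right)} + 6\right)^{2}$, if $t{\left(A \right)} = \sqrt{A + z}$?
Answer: $\frac{\left(12 + \sqrt{109}\right)^{2}}{4} \approx 125.89$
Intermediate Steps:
$v = - \frac{15}{4}$ ($v = \frac{6 \left(-5\right) + 0}{8} = \frac{-30 + 0}{8} = \frac{1}{8} \left(-30\right) = - \frac{15}{4} \approx -3.75$)
$z = \frac{97}{4}$ ($z = -2 - \frac{15 \cdot 1 \left(-4 - 3\right)}{4} = -2 - \frac{15 \cdot 1 \left(-7\right)}{4} = -2 - - \frac{105}{4} = -2 + \frac{105}{4} = \frac{97}{4} \approx 24.25$)
$t{\left(A \right)} = \sqrt{\frac{97}{4} + A}$ ($t{\left(A \right)} = \sqrt{A + \frac{97}{4}} = \sqrt{\frac{97}{4} + A}$)
$\left(t{\left(3 \right)} + 6\right)^{2} = \left(\frac{\sqrt{97 + 4 \cdot 3}}{2} + 6\right)^{2} = \left(\frac{\sqrt{97 + 12}}{2} + 6\right)^{2} = \left(\frac{\sqrt{109}}{2} + 6\right)^{2} = \left(6 + \frac{\sqrt{109}}{2}\right)^{2}$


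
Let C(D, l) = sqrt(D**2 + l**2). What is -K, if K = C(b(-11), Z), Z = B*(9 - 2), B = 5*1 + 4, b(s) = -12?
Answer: -3*sqrt(457) ≈ -64.133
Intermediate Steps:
B = 9 (B = 5 + 4 = 9)
Z = 63 (Z = 9*(9 - 2) = 9*7 = 63)
K = 3*sqrt(457) (K = sqrt((-12)**2 + 63**2) = sqrt(144 + 3969) = sqrt(4113) = 3*sqrt(457) ≈ 64.133)
-K = -3*sqrt(457)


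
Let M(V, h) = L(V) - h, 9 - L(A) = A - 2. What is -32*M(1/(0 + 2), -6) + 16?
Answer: -512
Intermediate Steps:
L(A) = 11 - A (L(A) = 9 - (A - 2) = 9 - (-2 + A) = 9 + (2 - A) = 11 - A)
M(V, h) = 11 - V - h (M(V, h) = (11 - V) - h = 11 - V - h)
-32*M(1/(0 + 2), -6) + 16 = -32*(11 - 1/(0 + 2) - 1*(-6)) + 16 = -32*(11 - 1/2 + 6) + 16 = -32*33/2 + 16 = -528 + 16 = -512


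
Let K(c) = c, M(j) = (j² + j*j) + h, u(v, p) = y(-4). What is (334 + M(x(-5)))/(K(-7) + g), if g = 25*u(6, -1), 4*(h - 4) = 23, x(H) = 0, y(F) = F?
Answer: -1375/428 ≈ -3.2126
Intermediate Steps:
u(v, p) = -4
h = 39/4 (h = 4 + (¼)*23 = 4 + 23/4 = 39/4 ≈ 9.7500)
M(j) = 39/4 + 2*j² (M(j) = (j² + j*j) + 39/4 = (j² + j²) + 39/4 = 2*j² + 39/4 = 39/4 + 2*j²)
g = -100 (g = 25*(-4) = -100)
(334 + M(x(-5)))/(K(-7) + g) = (334 + (39/4 + 2*0²))/(-7 - 100) = (334 + (39/4 + 2*0))/(-107) = (334 + (39/4 + 0))*(-1/107) = (334 + 39/4)*(-1/107) = (1375/4)*(-1/107) = -1375/428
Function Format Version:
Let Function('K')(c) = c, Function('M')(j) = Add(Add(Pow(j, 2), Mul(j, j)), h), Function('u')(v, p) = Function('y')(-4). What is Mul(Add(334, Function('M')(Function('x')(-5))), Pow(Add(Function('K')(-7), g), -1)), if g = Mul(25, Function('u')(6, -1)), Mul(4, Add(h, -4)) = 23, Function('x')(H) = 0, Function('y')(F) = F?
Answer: Rational(-1375, 428) ≈ -3.2126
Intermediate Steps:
Function('u')(v, p) = -4
h = Rational(39, 4) (h = Add(4, Mul(Rational(1, 4), 23)) = Add(4, Rational(23, 4)) = Rational(39, 4) ≈ 9.7500)
Function('M')(j) = Add(Rational(39, 4), Mul(2, Pow(j, 2))) (Function('M')(j) = Add(Add(Pow(j, 2), Mul(j, j)), Rational(39, 4)) = Add(Add(Pow(j, 2), Pow(j, 2)), Rational(39, 4)) = Add(Mul(2, Pow(j, 2)), Rational(39, 4)) = Add(Rational(39, 4), Mul(2, Pow(j, 2))))
g = -100 (g = Mul(25, -4) = -100)
Mul(Add(334, Function('M')(Function('x')(-5))), Pow(Add(Function('K')(-7), g), -1)) = Mul(Add(334, Add(Rational(39, 4), Mul(2, Pow(0, 2)))), Pow(Add(-7, -100), -1)) = Mul(Add(334, Add(Rational(39, 4), Mul(2, 0))), Pow(-107, -1)) = Mul(Add(334, Add(Rational(39, 4), 0)), Rational(-1, 107)) = Mul(Add(334, Rational(39, 4)), Rational(-1, 107)) = Mul(Rational(1375, 4), Rational(-1, 107)) = Rational(-1375, 428)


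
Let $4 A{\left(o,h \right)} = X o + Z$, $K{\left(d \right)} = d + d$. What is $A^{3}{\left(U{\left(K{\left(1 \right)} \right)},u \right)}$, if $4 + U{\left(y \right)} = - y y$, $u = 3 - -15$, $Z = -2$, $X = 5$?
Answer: $- \frac{9261}{8} \approx -1157.6$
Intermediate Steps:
$K{\left(d \right)} = 2 d$
$u = 18$ ($u = 3 + 15 = 18$)
$U{\left(y \right)} = -4 - y^{2}$ ($U{\left(y \right)} = -4 + - y y = -4 - y^{2}$)
$A{\left(o,h \right)} = - \frac{1}{2} + \frac{5 o}{4}$ ($A{\left(o,h \right)} = \frac{5 o - 2}{4} = \frac{-2 + 5 o}{4} = - \frac{1}{2} + \frac{5 o}{4}$)
$A^{3}{\left(U{\left(K{\left(1 \right)} \right)},u \right)} = \left(- \frac{1}{2} + \frac{5 \left(-4 - \left(2 \cdot 1\right)^{2}\right)}{4}\right)^{3} = \left(- \frac{1}{2} + \frac{5 \left(-4 - 2^{2}\right)}{4}\right)^{3} = \left(- \frac{1}{2} + \frac{5 \left(-4 - 4\right)}{4}\right)^{3} = \left(- \frac{1}{2} + \frac{5}{4} \left(-8\right)\right)^{3} = \left(- \frac{1}{2} - 10\right)^{3} = \left(- \frac{21}{2}\right)^{3} = - \frac{9261}{8}$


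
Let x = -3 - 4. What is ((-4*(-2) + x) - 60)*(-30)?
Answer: 1770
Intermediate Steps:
x = -7
((-4*(-2) + x) - 60)*(-30) = ((-4*(-2) - 7) - 60)*(-30) = ((8 - 7) - 60)*(-30) = (1 - 60)*(-30) = -59*(-30) = 1770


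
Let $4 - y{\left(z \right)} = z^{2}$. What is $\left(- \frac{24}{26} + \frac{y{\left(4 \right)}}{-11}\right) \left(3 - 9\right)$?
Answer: $- \frac{144}{143} \approx -1.007$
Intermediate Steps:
$y{\left(z \right)} = 4 - z^{2}$
$\left(- \frac{24}{26} + \frac{y{\left(4 \right)}}{-11}\right) \left(3 - 9\right) = \left(- \frac{24}{26} + \frac{4 - 4^{2}}{-11}\right) \left(3 - 9\right) = \left(\left(-24\right) \frac{1}{26} + \left(4 - 16\right) \left(- \frac{1}{11}\right)\right) \left(-6\right) = \left(- \frac{12}{13} + \left(4 - 16\right) \left(- \frac{1}{11}\right)\right) \left(-6\right) = \left(- \frac{12}{13} - - \frac{12}{11}\right) \left(-6\right) = \left(- \frac{12}{13} + \frac{12}{11}\right) \left(-6\right) = \frac{24}{143} \left(-6\right) = - \frac{144}{143}$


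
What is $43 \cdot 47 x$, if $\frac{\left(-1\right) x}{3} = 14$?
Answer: $-84882$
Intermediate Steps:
$x = -42$ ($x = \left(-3\right) 14 = -42$)
$43 \cdot 47 x = 43 \cdot 47 \left(-42\right) = 2021 \left(-42\right) = -84882$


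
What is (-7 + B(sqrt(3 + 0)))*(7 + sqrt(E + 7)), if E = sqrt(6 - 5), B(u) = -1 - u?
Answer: -(7 + 2*sqrt(2))*(8 + sqrt(3)) ≈ -95.651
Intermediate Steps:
E = 1 (E = sqrt(1) = 1)
(-7 + B(sqrt(3 + 0)))*(7 + sqrt(E + 7)) = (-7 + (-1 - sqrt(3 + 0)))*(7 + sqrt(1 + 7)) = (-7 + (-1 - sqrt(3)))*(7 + sqrt(8)) = (-8 - sqrt(3))*(7 + 2*sqrt(2))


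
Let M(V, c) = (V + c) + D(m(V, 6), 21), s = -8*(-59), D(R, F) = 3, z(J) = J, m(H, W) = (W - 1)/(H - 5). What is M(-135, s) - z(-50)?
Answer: 390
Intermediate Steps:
m(H, W) = (-1 + W)/(-5 + H)
s = 472
M(V, c) = 3 + V + c (M(V, c) = (V + c) + 3 = 3 + V + c)
M(-135, s) - z(-50) = (3 - 135 + 472) - 1*(-50) = 340 + 50 = 390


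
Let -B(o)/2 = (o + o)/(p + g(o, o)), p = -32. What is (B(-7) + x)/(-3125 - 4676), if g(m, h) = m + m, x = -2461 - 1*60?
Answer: 57997/179423 ≈ 0.32324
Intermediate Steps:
x = -2521 (x = -2461 - 60 = -2521)
g(m, h) = 2*m
B(o) = -4*o/(-32 + 2*o) (B(o) = -2*(o + o)/(-32 + 2*o) = -2*2*o/(-32 + 2*o) = -4*o/(-32 + 2*o))
(B(-7) + x)/(-3125 - 4676) = (-2*(-7)/(-16 - 7) - 2521)/(-3125 - 4676) = (-2*(-7)/(-23) - 2521)/(-7801) = (-2*(-7)*(-1/23) - 2521)*(-1/7801) = (-14/23 - 2521)*(-1/7801) = -57997/23*(-1/7801) = 57997/179423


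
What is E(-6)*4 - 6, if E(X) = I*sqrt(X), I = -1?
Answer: -6 - 4*I*sqrt(6) ≈ -6.0 - 9.798*I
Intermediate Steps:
E(X) = -sqrt(X)
E(-6)*4 - 6 = -sqrt(-6)*4 - 6 = -I*sqrt(6)*4 - 6 = -4*I*sqrt(6) - 6 = -6 - 4*I*sqrt(6)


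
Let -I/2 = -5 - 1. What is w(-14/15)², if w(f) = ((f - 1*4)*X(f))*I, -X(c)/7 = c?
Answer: 841464064/5625 ≈ 1.4959e+5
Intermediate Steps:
X(c) = -7*c
I = 12 (I = -2*(-5 - 1) = -2*(-6) = 12)
w(f) = -84*f*(-4 + f) (w(f) = ((f - 1*4)*(-7*f))*12 = ((f - 4)*(-7*f))*12 = ((-4 + f)*(-7*f))*12 = -7*f*(-4 + f)*12 = -84*f*(-4 + f))
w(-14/15)² = (84*(-14/15)*(4 - (-14)/15))² = (84*(-14*1/15)*(4 - (-14)/15))² = (84*(-14/15)*(4 - 1*(-14/15)))² = (84*(-14/15)*(4 + 14/15))² = (84*(-14/15)*(74/15))² = (-29008/75)² = 841464064/5625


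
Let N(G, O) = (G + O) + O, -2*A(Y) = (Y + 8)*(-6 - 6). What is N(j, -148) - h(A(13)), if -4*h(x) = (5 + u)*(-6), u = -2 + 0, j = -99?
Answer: -799/2 ≈ -399.50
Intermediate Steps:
u = -2
A(Y) = 48 + 6*Y (A(Y) = -(Y + 8)*(-6 - 6)/2 = -(8 + Y)*(-12)/2 = -(-96 - 12*Y)/2 = 48 + 6*Y)
N(G, O) = G + 2*O
h(x) = 9/2 (h(x) = -(5 - 2)*(-6)/4 = -3*(-6)/4 = -1/4*(-18) = 9/2)
N(j, -148) - h(A(13)) = (-99 + 2*(-148)) - 1*9/2 = (-99 - 296) - 9/2 = -395 - 9/2 = -799/2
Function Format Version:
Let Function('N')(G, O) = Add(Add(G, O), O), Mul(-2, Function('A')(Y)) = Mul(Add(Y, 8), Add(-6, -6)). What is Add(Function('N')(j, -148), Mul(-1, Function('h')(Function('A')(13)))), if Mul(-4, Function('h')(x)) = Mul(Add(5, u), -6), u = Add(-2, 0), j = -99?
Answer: Rational(-799, 2) ≈ -399.50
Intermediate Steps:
u = -2
Function('A')(Y) = Add(48, Mul(6, Y)) (Function('A')(Y) = Mul(Rational(-1, 2), Mul(Add(Y, 8), Add(-6, -6))) = Mul(Rational(-1, 2), Mul(Add(8, Y), -12)) = Mul(Rational(-1, 2), Add(-96, Mul(-12, Y))) = Add(48, Mul(6, Y)))
Function('N')(G, O) = Add(G, Mul(2, O))
Function('h')(x) = Rational(9, 2) (Function('h')(x) = Mul(Rational(-1, 4), Mul(Add(5, -2), -6)) = Mul(Rational(-1, 4), Mul(3, -6)) = Mul(Rational(-1, 4), -18) = Rational(9, 2))
Add(Function('N')(j, -148), Mul(-1, Function('h')(Function('A')(13)))) = Add(Add(-99, Mul(2, -148)), Mul(-1, Rational(9, 2))) = Add(Add(-99, -296), Rational(-9, 2)) = Add(-395, Rational(-9, 2)) = Rational(-799, 2)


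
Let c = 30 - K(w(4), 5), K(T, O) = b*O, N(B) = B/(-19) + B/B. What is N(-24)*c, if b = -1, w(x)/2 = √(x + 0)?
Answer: 1505/19 ≈ 79.211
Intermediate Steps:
w(x) = 2*√x (w(x) = 2*√(x + 0) = 2*√x)
N(B) = 1 - B/19 (N(B) = B*(-1/19) + 1 = -B/19 + 1 = 1 - B/19)
K(T, O) = -O
c = 35 (c = 30 - (-1)*5 = 30 - 1*(-5) = 30 + 5 = 35)
N(-24)*c = (1 - 1/19*(-24))*35 = (1 + 24/19)*35 = (43/19)*35 = 1505/19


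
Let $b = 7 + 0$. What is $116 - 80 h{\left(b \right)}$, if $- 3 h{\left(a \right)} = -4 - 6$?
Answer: $- \frac{452}{3} \approx -150.67$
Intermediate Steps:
$b = 7$
$h{\left(a \right)} = \frac{10}{3}$ ($h{\left(a \right)} = - \frac{-4 - 6}{3} = \left(- \frac{1}{3}\right) \left(-10\right) = \frac{10}{3}$)
$116 - 80 h{\left(b \right)} = 116 - \frac{800}{3} = - \frac{452}{3}$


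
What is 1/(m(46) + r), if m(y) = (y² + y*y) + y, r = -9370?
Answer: -1/5092 ≈ -0.00019639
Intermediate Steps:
m(y) = y + 2*y² (m(y) = (y² + y²) + y = 2*y² + y = y + 2*y²)
1/(m(46) + r) = 1/(46*(1 + 2*46) - 9370) = 1/(46*(1 + 92) - 9370) = 1/(46*93 - 9370) = 1/(4278 - 9370) = 1/(-5092) = -1/5092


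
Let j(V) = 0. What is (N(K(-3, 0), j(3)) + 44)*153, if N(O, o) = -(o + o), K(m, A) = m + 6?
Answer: 6732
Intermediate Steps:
K(m, A) = 6 + m
N(O, o) = -2*o
(N(K(-3, 0), j(3)) + 44)*153 = (-2*0 + 44)*153 = (0 + 44)*153 = 44*153 = 6732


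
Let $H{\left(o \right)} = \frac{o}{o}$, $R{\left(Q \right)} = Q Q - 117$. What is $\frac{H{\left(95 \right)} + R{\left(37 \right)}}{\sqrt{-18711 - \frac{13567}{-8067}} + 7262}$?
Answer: $\frac{36701970081}{212788717609} - \frac{1253 i \sqrt{1217536740690}}{425577435218} \approx 0.17248 - 0.0032487 i$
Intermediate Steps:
$R{\left(Q \right)} = -117 + Q^{2}$ ($R{\left(Q \right)} = Q^{2} - 117 = -117 + Q^{2}$)
$H{\left(o \right)} = 1$
$\frac{H{\left(95 \right)} + R{\left(37 \right)}}{\sqrt{-18711 - \frac{13567}{-8067}} + 7262} = \frac{1 - \left(117 - 37^{2}\right)}{\sqrt{-18711 - \frac{13567}{-8067}} + 7262} = \frac{1 + \left(-117 + 1369\right)}{\sqrt{-18711 - - \frac{13567}{8067}} + 7262} = \frac{1 + 1252}{\sqrt{-18711 + \frac{13567}{8067}} + 7262} = \frac{1253}{\sqrt{- \frac{150928070}{8067}} + 7262} = \frac{1253}{\frac{i \sqrt{1217536740690}}{8067} + 7262} = \frac{1253}{7262 + \frac{i \sqrt{1217536740690}}{8067}}$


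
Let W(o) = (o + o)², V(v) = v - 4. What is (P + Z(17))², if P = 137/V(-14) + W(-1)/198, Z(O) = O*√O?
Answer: 2405781/484 - 2839*√17/11 ≈ 3906.5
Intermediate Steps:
V(v) = -4 + v
Z(O) = O^(3/2)
W(o) = 4*o² (W(o) = (2*o)² = 4*o²)
P = -167/22 (P = 137/(-4 - 14) + (4*(-1)²)/198 = 137/(-18) + (4*1)*(1/198) = 137*(-1/18) + 4*(1/198) = -137/18 + 2/99 = -167/22 ≈ -7.5909)
(P + Z(17))² = (-167/22 + 17^(3/2))² = (-167/22 + 17*√17)²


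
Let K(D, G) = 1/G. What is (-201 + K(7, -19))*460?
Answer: -1757200/19 ≈ -92484.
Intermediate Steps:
(-201 + K(7, -19))*460 = (-201 + 1/(-19))*460 = (-201 - 1/19)*460 = -3820/19*460 = -1757200/19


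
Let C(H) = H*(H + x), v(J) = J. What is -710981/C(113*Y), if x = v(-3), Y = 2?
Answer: -710981/50398 ≈ -14.107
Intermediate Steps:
x = -3
C(H) = H*(-3 + H) (C(H) = H*(H - 3) = H*(-3 + H))
-710981/C(113*Y) = -710981*1/(226*(-3 + 113*2)) = -710981*1/(226*(-3 + 226)) = -710981/(226*223) = -710981/50398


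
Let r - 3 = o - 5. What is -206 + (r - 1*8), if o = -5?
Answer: -221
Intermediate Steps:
r = -7 (r = 3 + (-5 - 5) = 3 - 10 = -7)
-206 + (r - 1*8) = -206 + (-7 - 1*8) = -206 + (-7 - 8) = -206 - 15 = -221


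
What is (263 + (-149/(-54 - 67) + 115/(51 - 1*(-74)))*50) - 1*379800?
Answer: -45910961/121 ≈ -3.7943e+5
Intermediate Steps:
(263 + (-149/(-54 - 67) + 115/(51 - 1*(-74)))*50) - 1*379800 = (263 + (-149/(-121) + 115/(51 + 74))*50) - 379800 = (263 + (-149*(-1/121) + 115/125)*50) - 379800 = (263 + (149/121 + 115*(1/125))*50) - 379800 = (263 + (149/121 + 23/25)*50) - 379800 = (263 + (6508/3025)*50) - 379800 = (263 + 13016/121) - 379800 = 44839/121 - 379800 = -45910961/121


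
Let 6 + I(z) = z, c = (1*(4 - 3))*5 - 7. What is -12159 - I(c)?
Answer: -12151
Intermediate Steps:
c = -2 (c = (1*1)*5 - 7 = 1*5 - 7 = 5 - 7 = -2)
I(z) = -6 + z
-12159 - I(c) = -12159 - (-6 - 2) = -12159 - 1*(-8) = -12159 + 8 = -12151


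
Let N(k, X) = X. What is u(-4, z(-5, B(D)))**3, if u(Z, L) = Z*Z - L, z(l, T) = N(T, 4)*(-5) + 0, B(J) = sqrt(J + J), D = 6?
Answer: 46656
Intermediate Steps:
B(J) = sqrt(2)*sqrt(J) (B(J) = sqrt(2*J) = sqrt(2)*sqrt(J))
z(l, T) = -20 (z(l, T) = 4*(-5) + 0 = -20 + 0 = -20)
u(Z, L) = Z**2 - L
u(-4, z(-5, B(D)))**3 = ((-4)**2 - 1*(-20))**3 = (16 + 20)**3 = 36**3 = 46656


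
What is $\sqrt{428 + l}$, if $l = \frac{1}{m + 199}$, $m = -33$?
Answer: $\frac{\sqrt{11794134}}{166} \approx 20.688$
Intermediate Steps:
$l = \frac{1}{166}$ ($l = \frac{1}{-33 + 199} = \frac{1}{166} \approx 0.0060241$)
$\sqrt{428 + l} = \sqrt{428 + \frac{1}{166}} = \sqrt{\frac{71049}{166}} = \frac{\sqrt{11794134}}{166}$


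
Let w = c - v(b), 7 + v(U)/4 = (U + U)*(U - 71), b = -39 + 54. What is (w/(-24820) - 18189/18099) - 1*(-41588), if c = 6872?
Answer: 103785256236/2495651 ≈ 41586.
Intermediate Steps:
b = 15
v(U) = -28 + 8*U*(-71 + U) (v(U) = -28 + 4*((U + U)*(U - 71)) = -28 + 4*((2*U)*(-71 + U)) = -28 + 4*(2*U*(-71 + U)) = -28 + 8*U*(-71 + U))
w = 13620 (w = 6872 - (-28 - 568*15 + 8*15²) = 6872 - (-28 - 8520 + 8*225) = 6872 - (-28 - 8520 + 1800) = 6872 - 1*(-6748) = 6872 + 6748 = 13620)
(w/(-24820) - 18189/18099) - 1*(-41588) = (13620/(-24820) - 18189/18099) - 1*(-41588) = (13620*(-1/24820) - 18189*1/18099) + 41588 = (-681/1241 - 2021/2011) + 41588 = -3877552/2495651 + 41588 = 103785256236/2495651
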